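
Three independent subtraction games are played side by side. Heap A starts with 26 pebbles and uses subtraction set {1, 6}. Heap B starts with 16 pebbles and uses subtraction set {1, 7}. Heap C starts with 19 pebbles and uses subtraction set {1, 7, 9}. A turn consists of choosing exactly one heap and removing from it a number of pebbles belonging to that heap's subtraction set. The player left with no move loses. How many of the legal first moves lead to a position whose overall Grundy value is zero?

0

Heap A, S = {1, 6}:
G(0) = 0
G(1) = mex{0} = 1
G(2) = mex{1} = 0
G(3) = mex{0} = 1
G(4) = mex{1} = 0
G(5) = mex{0} = 1
G(6) = mex{1,0} = 2
G(7) = mex{2,1} = 0
G(8) = mex{0,0} = 1
G(9) = mex{1,1} = 0
G(10) = mex{0,0} = 1
G(11) = mex{1,1} = 0
G(12) = mex{0,2} = 1
G(13) = mex{1,0} = 2
G(14) = mex{2,1} = 0
G(15) = mex{0,0} = 1
G(16) = mex{1,1} = 0
G(17) = mex{0,0} = 1
G(18) = mex{1,1} = 0
G(19) = mex{0,2} = 1
G(20) = mex{1,0} = 2
G(21) = mex{2,1} = 0
G(22) = mex{0,0} = 1
G(23) = mex{1,1} = 0
G(24) = mex{0,0} = 1
G(25) = mex{1,1} = 0
G(26) = mex{0,2} = 1
G_A(26) = 1.
Heap B, S = {1, 7}:
n :  0  1  2  3  4  5  6  7  8  9 10 11 12 13 14 15 16
G :  0  1  0  1  0  1  0  1  0  1  0  1  0  1  0  1  0
G_B(16) = 0.
Heap C, S = {1, 7, 9}:
G(0) = 0
G(1) = mex{0} = 1
G(2) = mex{1} = 0
G(3) = mex{0} = 1
G(4) = mex{1} = 0
G(5) = mex{0} = 1
G(6) = mex{1} = 0
G(7) = mex{0,0} = 1
G(8) = mex{1,1} = 0
G(9) = mex{0,0,0} = 1
G(10) = mex{1,1,1} = 0
G(11) = mex{0,0,0} = 1
G(12) = mex{1,1,1} = 0
G(13) = mex{0,0,0} = 1
G(14) = mex{1,1,1} = 0
G(15) = mex{0,0,0} = 1
G(16) = mex{1,1,1} = 0
G(17) = mex{0,0,0} = 1
G(18) = mex{1,1,1} = 0
G(19) = mex{0,0,0} = 1
G_C(19) = 1.
Combined Grundy value = 1 ⊕ 0 ⊕ 1 = 0.
A winning move leaves total XOR = 0, i.e. changes one component's Grundy value g to g ⊕ X where X is the current total.
Heap A: target g' = 1⊕0 = 1, but every legal move changes the Grundy value (mex property), so 0 moves.
Heap B: target g' = 0⊕0 = 0, but every legal move changes the Grundy value (mex property), so 0 moves.
Heap C: target g' = 1⊕0 = 1, but every legal move changes the Grundy value (mex property), so 0 moves.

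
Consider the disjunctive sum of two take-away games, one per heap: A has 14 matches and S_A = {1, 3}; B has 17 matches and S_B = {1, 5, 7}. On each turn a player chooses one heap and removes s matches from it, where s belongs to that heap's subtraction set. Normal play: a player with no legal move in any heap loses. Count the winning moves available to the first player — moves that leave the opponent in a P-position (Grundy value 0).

5

Heap A, S = {1, 3}:
n :  0  1  2  3  4  5  6  7  8  9 10 11 12 13 14
G :  0  1  0  1  0  1  0  1  0  1  0  1  0  1  0
G_A(14) = 0.
Heap B, S = {1, 5, 7}:
n :  0  1  2  3  4  5  6  7  8  9 10 11 12 13 14 15 16 17
G :  0  1  0  1  0  1  0  1  0  1  0  1  0  1  0  1  0  1
G_B(17) = 1.
Combined Grundy value = 0 ⊕ 1 = 1.
A winning move leaves total XOR = 0, i.e. changes one component's Grundy value g to g ⊕ X where X is the current total.
Heap A: need g' = 0⊕1 = 1. Options: 14−1→G=1, 14−3→G=1. Hits: 2.
Heap B: need g' = 1⊕1 = 0. Options: 17−1→G=0, 17−5→G=0, 17−7→G=0. Hits: 3.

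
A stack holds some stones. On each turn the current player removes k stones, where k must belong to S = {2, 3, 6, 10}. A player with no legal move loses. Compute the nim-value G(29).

1

n :  0  1  2  3  4  5  6  7  8  9 10 11 12 13 14 15 16 17 18 19 20 21 22 23 24 25 26 27 28 29
G :  0  0  1  1  2  0  3  1  2  0  3  1  2  0  0  1  1  2  0  3  1  2  0  3  1  2  0  0  1  1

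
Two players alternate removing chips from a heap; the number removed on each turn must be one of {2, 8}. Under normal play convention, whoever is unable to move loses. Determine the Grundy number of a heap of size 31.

0

G(0) = 0
G(1) = mex{} = 0
G(2) = mex{0} = 1
G(3) = mex{0} = 1
G(4) = mex{1} = 0
G(5) = mex{1} = 0
G(6) = mex{0} = 1
G(7) = mex{0} = 1
G(8) = mex{1,0} = 2
G(9) = mex{1,0} = 2
G(10) = mex{2,1} = 0
G(11) = mex{2,1} = 0
G(12) = mex{0,0} = 1
G(13) = mex{0,0} = 1
G(14) = mex{1,1} = 0
G(15) = mex{1,1} = 0
G(16) = mex{0,2} = 1
G(17) = mex{0,2} = 1
G(18) = mex{1,0} = 2
G(19) = mex{1,0} = 2
G(20) = mex{2,1} = 0
G(21) = mex{2,1} = 0
G(22) = mex{0,0} = 1
G(23) = mex{0,0} = 1
G(24) = mex{1,1} = 0
G(25) = mex{1,1} = 0
G(26) = mex{0,2} = 1
G(27) = mex{0,2} = 1
G(28) = mex{1,0} = 2
G(29) = mex{1,0} = 2
G(30) = mex{2,1} = 0
G(31) = mex{2,1} = 0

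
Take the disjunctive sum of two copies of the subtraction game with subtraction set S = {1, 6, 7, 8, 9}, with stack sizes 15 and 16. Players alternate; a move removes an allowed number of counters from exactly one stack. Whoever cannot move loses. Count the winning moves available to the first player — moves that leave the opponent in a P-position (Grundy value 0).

All stacks use S = {1, 6, 7, 8, 9}:
G(0) = 0
G(1) = mex{0} = 1
G(2) = mex{1} = 0
G(3) = mex{0} = 1
G(4) = mex{1} = 0
G(5) = mex{0} = 1
G(6) = mex{1,0} = 2
G(7) = mex{2,1,0} = 3
G(8) = mex{3,0,1,0} = 2
G(9) = mex{2,1,0,1,0} = 3
G(10) = mex{3,0,1,0,1} = 2
G(11) = mex{2,1,0,1,0} = 3
G(12) = mex{3,2,1,0,1} = 4
G(13) = mex{4,3,2,1,0} = 5
G(14) = mex{5,2,3,2,1} = 0
G(15) = mex{0,3,2,3,2} = 1
G(16) = mex{1,2,3,2,3} = 0
Stack A: G(15) = 1.
Stack B: G(16) = 0.
Combined Grundy value = 1 ⊕ 0 = 1.
A winning move leaves total XOR = 0, i.e. changes one component's Grundy value g to g ⊕ X where X is the current total.
Stack A: need g' = 1⊕1 = 0. Options: 15−1→G=0, 15−6→G=3, 15−7→G=2, 15−8→G=3, 15−9→G=2. Hits: 1.
Stack B: need g' = 0⊕1 = 1. Options: 16−1→G=1, 16−6→G=2, 16−7→G=3, 16−8→G=2, 16−9→G=3. Hits: 1.

2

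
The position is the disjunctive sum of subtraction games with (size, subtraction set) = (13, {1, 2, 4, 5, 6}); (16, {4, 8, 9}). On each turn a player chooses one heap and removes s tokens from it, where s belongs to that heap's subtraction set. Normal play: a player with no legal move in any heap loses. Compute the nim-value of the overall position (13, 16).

0

Heap A, S = {1, 2, 4, 5, 6}:
G(0) = 0
G(1) = mex{0} = 1
G(2) = mex{1,0} = 2
G(3) = mex{2,1} = 0
G(4) = mex{0,2,0} = 1
G(5) = mex{1,0,1,0} = 2
G(6) = mex{2,1,2,1,0} = 3
G(7) = mex{3,2,0,2,1} = 4
G(8) = mex{4,3,1,0,2} = 5
G(9) = mex{5,4,2,1,0} = 3
G(10) = mex{3,5,3,2,1} = 0
G(11) = mex{0,3,4,3,2} = 1
G(12) = mex{1,0,5,4,3} = 2
G(13) = mex{2,1,3,5,4} = 0
G_A(13) = 0.
Heap B, S = {4, 8, 9}:
n :  0  1  2  3  4  5  6  7  8  9 10 11 12 13 14 15 16
G :  0  0  0  0  1  1  1  1  2  2  2  2  3  0  0  0  0
G_B(16) = 0.
Combined Grundy value = 0 ⊕ 0 = 0.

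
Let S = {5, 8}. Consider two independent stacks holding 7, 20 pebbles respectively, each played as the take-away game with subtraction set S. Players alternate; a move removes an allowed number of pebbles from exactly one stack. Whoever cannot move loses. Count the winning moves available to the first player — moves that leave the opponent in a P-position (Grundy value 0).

0

All stacks use S = {5, 8}:
n :  0  1  2  3  4  5  6  7  8  9 10 11 12 13 14 15 16 17 18 19 20
G :  0  0  0  0  0  1  1  1  1  1  2  2  2  0  0  0  0  0  1  1  1
Stack A: G(7) = 1.
Stack B: G(20) = 1.
Combined Grundy value = 1 ⊕ 1 = 0.
A winning move leaves total XOR = 0, i.e. changes one component's Grundy value g to g ⊕ X where X is the current total.
Stack A: target g' = 1⊕0 = 1, but every legal move changes the Grundy value (mex property), so 0 moves.
Stack B: target g' = 1⊕0 = 1, but every legal move changes the Grundy value (mex property), so 0 moves.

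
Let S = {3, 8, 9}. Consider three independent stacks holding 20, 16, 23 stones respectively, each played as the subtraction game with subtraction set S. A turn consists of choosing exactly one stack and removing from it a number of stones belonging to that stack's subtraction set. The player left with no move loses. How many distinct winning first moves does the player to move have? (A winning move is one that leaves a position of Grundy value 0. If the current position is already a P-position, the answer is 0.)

0

All stacks use S = {3, 8, 9}:
n :  0  1  2  3  4  5  6  7  8  9 10 11 12 13 14 15 16 17 18 19 20 21 22 23
G :  0  0  0  1  1  1  0  0  2  1  1  3  0  0  2  1  1  0  0  0  1  1  1  0
Stack A: G(20) = 1.
Stack B: G(16) = 1.
Stack C: G(23) = 0.
Combined Grundy value = 1 ⊕ 1 ⊕ 0 = 0.
A winning move leaves total XOR = 0, i.e. changes one component's Grundy value g to g ⊕ X where X is the current total.
Stack A: target g' = 1⊕0 = 1, but every legal move changes the Grundy value (mex property), so 0 moves.
Stack B: target g' = 1⊕0 = 1, but every legal move changes the Grundy value (mex property), so 0 moves.
Stack C: target g' = 0⊕0 = 0, but every legal move changes the Grundy value (mex property), so 0 moves.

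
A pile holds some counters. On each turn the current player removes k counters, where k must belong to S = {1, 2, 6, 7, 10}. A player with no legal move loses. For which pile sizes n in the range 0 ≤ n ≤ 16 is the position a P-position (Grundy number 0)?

n :  0  1  2  3  4  5  6  7  8  9 10 11 12 13 14 15 16
G :  0  1  2  0  1  2  3  4  0  1  2  0  1  2  3  4  0
P-positions are exactly the n with G(n) = 0.

0, 3, 8, 11, 16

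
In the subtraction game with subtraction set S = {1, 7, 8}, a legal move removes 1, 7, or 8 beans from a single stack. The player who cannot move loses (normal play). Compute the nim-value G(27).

n :  0  1  2  3  4  5  6  7  8  9 10 11 12 13 14 15 16 17 18 19 20 21 22 23 24 25 26 27
G :  0  1  0  1  0  1  0  1  2  3  2  3  2  3  2  0  1  0  1  0  1  0  1  2  3  2  3  2

2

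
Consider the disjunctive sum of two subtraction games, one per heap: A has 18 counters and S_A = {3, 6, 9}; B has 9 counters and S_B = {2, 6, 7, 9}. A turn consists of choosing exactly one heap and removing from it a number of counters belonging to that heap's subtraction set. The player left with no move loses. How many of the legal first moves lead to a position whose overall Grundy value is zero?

0

Heap A, S = {3, 6, 9}:
G(0) = 0
G(1) = mex{} = 0
G(2) = mex{} = 0
G(3) = mex{0} = 1
G(4) = mex{0} = 1
G(5) = mex{0} = 1
G(6) = mex{1,0} = 2
G(7) = mex{1,0} = 2
G(8) = mex{1,0} = 2
G(9) = mex{2,1,0} = 3
G(10) = mex{2,1,0} = 3
G(11) = mex{2,1,0} = 3
G(12) = mex{3,2,1} = 0
G(13) = mex{3,2,1} = 0
G(14) = mex{3,2,1} = 0
G(15) = mex{0,3,2} = 1
G(16) = mex{0,3,2} = 1
G(17) = mex{0,3,2} = 1
G(18) = mex{1,0,3} = 2
G_A(18) = 2.
Heap B, S = {2, 6, 7, 9}:
n : 0 1 2 3 4 5 6 7 8 9
G : 0 0 1 1 0 0 1 1 2 2
G_B(9) = 2.
Combined Grundy value = 2 ⊕ 2 = 0.
A winning move leaves total XOR = 0, i.e. changes one component's Grundy value g to g ⊕ X where X is the current total.
Heap A: target g' = 2⊕0 = 2, but every legal move changes the Grundy value (mex property), so 0 moves.
Heap B: target g' = 2⊕0 = 2, but every legal move changes the Grundy value (mex property), so 0 moves.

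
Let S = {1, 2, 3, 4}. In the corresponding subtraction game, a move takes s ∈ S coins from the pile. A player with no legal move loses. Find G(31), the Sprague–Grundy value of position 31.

1

n :  0  1  2  3  4  5  6  7  8  9 10 11 12 13 14 15 16 17 18 19 20 21 22 23 24 25 26 27 28 29 30 31
G :  0  1  2  3  4  0  1  2  3  4  0  1  2  3  4  0  1  2  3  4  0  1  2  3  4  0  1  2  3  4  0  1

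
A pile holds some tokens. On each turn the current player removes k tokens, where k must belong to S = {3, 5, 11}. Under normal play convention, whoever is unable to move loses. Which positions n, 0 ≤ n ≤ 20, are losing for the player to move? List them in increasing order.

0, 1, 2, 8, 9, 10, 16, 17, 18

G(0) = 0
G(1) = mex{} = 0
G(2) = mex{} = 0
G(3) = mex{0} = 1
G(4) = mex{0} = 1
G(5) = mex{0,0} = 1
G(6) = mex{1,0} = 2
G(7) = mex{1,0} = 2
G(8) = mex{1,1} = 0
G(9) = mex{2,1} = 0
G(10) = mex{2,1} = 0
G(11) = mex{0,2,0} = 1
G(12) = mex{0,2,0} = 1
G(13) = mex{0,0,0} = 1
G(14) = mex{1,0,1} = 2
G(15) = mex{1,0,1} = 2
G(16) = mex{1,1,1} = 0
G(17) = mex{2,1,2} = 0
G(18) = mex{2,1,2} = 0
G(19) = mex{0,2,0} = 1
G(20) = mex{0,2,0} = 1
P-positions are exactly the n with G(n) = 0.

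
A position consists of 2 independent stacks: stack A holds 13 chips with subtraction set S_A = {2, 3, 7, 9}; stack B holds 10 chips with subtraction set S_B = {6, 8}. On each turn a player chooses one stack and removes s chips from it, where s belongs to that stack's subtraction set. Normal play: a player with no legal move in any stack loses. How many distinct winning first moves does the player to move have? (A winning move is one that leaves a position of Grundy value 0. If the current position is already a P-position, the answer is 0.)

Stack A, S = {2, 3, 7, 9}:
G(0) = 0
G(1) = mex{} = 0
G(2) = mex{0} = 1
G(3) = mex{0,0} = 1
G(4) = mex{1,0} = 2
G(5) = mex{1,1} = 0
G(6) = mex{2,1} = 0
G(7) = mex{0,2,0} = 1
G(8) = mex{0,0,0} = 1
G(9) = mex{1,0,1,0} = 2
G(10) = mex{1,1,1,0} = 2
G(11) = mex{2,1,2,1} = 0
G(12) = mex{2,2,0,1} = 3
G(13) = mex{0,2,0,2} = 1
G_A(13) = 1.
Stack B, S = {6, 8}:
n :  0  1  2  3  4  5  6  7  8  9 10
G :  0  0  0  0  0  0  1  1  1  1  1
G_B(10) = 1.
Combined Grundy value = 1 ⊕ 1 = 0.
A winning move leaves total XOR = 0, i.e. changes one component's Grundy value g to g ⊕ X where X is the current total.
Stack A: target g' = 1⊕0 = 1, but every legal move changes the Grundy value (mex property), so 0 moves.
Stack B: target g' = 1⊕0 = 1, but every legal move changes the Grundy value (mex property), so 0 moves.

0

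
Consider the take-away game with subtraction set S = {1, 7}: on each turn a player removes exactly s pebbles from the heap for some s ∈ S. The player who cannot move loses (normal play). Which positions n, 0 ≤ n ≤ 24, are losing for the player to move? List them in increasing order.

0, 2, 4, 6, 8, 10, 12, 14, 16, 18, 20, 22, 24

G(0) = 0
G(1) = mex{0} = 1
G(2) = mex{1} = 0
G(3) = mex{0} = 1
G(4) = mex{1} = 0
G(5) = mex{0} = 1
G(6) = mex{1} = 0
G(7) = mex{0,0} = 1
G(8) = mex{1,1} = 0
G(9) = mex{0,0} = 1
G(10) = mex{1,1} = 0
G(11) = mex{0,0} = 1
G(12) = mex{1,1} = 0
G(13) = mex{0,0} = 1
G(14) = mex{1,1} = 0
G(15) = mex{0,0} = 1
G(16) = mex{1,1} = 0
G(17) = mex{0,0} = 1
G(18) = mex{1,1} = 0
G(19) = mex{0,0} = 1
G(20) = mex{1,1} = 0
G(21) = mex{0,0} = 1
G(22) = mex{1,1} = 0
G(23) = mex{0,0} = 1
G(24) = mex{1,1} = 0
P-positions are exactly the n with G(n) = 0.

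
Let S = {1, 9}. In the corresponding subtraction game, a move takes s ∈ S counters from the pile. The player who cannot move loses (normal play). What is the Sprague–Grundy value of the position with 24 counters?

0

n :  0  1  2  3  4  5  6  7  8  9 10 11 12 13 14 15 16 17 18 19 20 21 22 23 24
G :  0  1  0  1  0  1  0  1  0  1  0  1  0  1  0  1  0  1  0  1  0  1  0  1  0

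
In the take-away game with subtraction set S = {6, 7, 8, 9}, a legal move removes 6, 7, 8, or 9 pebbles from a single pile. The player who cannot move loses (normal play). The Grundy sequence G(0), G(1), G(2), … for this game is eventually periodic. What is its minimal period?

n :  0  1  2  3  4  5  6  7  8  9 10 11 12 13 14 15 16 17 18 19 20 21 22 23 24 25 26 27 28 29 30 31
G :  0  0  0  0  0  0  1  1  1  1  1  1  2  2  2  0  0  0  0  0  0  1  1  1  1  1  1  2  2  2  0  0
G(n+15) = G(n) holds for n = 0,…,8 (a full window of length max(S) = 9), so the sequence is purely periodic with period 15.

15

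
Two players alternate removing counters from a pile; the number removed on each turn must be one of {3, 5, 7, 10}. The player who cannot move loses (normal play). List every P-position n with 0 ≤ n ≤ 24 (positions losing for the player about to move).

0, 1, 2, 13, 14, 15

G(0) = 0
G(1) = mex{} = 0
G(2) = mex{} = 0
G(3) = mex{0} = 1
G(4) = mex{0} = 1
G(5) = mex{0,0} = 1
G(6) = mex{1,0} = 2
G(7) = mex{1,0,0} = 2
G(8) = mex{1,1,0} = 2
G(9) = mex{2,1,0} = 3
G(10) = mex{2,1,1,0} = 3
G(11) = mex{2,2,1,0} = 3
G(12) = mex{3,2,1,0} = 4
G(13) = mex{3,2,2,1} = 0
G(14) = mex{3,3,2,1} = 0
G(15) = mex{4,3,2,1} = 0
G(16) = mex{0,3,3,2} = 1
G(17) = mex{0,4,3,2} = 1
G(18) = mex{0,0,3,2} = 1
G(19) = mex{1,0,4,3} = 2
G(20) = mex{1,0,0,3} = 2
G(21) = mex{1,1,0,3} = 2
G(22) = mex{2,1,0,4} = 3
G(23) = mex{2,1,1,0} = 3
G(24) = mex{2,2,1,0} = 3
P-positions are exactly the n with G(n) = 0.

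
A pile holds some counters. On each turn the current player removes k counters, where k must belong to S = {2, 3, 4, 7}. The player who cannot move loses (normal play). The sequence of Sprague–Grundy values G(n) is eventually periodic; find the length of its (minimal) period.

11

n :  0  1  2  3  4  5  6  7  8  9 10 11 12 13 14 15 16 17 18 19 20 21 22 23
G :  0  0  1  1  2  2  0  3  1  4  2  0  0  1  1  2  2  0  3  1  4  2  0  0
G(n+11) = G(n) holds for n = 0,…,6 (a full window of length max(S) = 7), so the sequence is purely periodic with period 11.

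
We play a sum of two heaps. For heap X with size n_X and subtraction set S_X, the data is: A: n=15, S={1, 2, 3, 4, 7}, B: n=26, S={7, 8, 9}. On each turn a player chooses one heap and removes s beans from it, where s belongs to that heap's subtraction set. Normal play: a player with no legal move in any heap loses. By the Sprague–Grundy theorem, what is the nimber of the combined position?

1

Heap A, S = {1, 2, 3, 4, 7}:
G(0) = 0
G(1) = mex{0} = 1
G(2) = mex{1,0} = 2
G(3) = mex{2,1,0} = 3
G(4) = mex{3,2,1,0} = 4
G(5) = mex{4,3,2,1} = 0
G(6) = mex{0,4,3,2} = 1
G(7) = mex{1,0,4,3,0} = 2
G(8) = mex{2,1,0,4,1} = 3
G(9) = mex{3,2,1,0,2} = 4
G(10) = mex{4,3,2,1,3} = 0
G(11) = mex{0,4,3,2,4} = 1
G(12) = mex{1,0,4,3,0} = 2
G(13) = mex{2,1,0,4,1} = 3
G(14) = mex{3,2,1,0,2} = 4
G(15) = mex{4,3,2,1,3} = 0
G_A(15) = 0.
Heap B, S = {7, 8, 9}:
G(0) = 0
G(1) = mex{} = 0
G(2) = mex{} = 0
G(3) = mex{} = 0
G(4) = mex{} = 0
G(5) = mex{} = 0
G(6) = mex{} = 0
G(7) = mex{0} = 1
G(8) = mex{0,0} = 1
G(9) = mex{0,0,0} = 1
G(10) = mex{0,0,0} = 1
G(11) = mex{0,0,0} = 1
G(12) = mex{0,0,0} = 1
G(13) = mex{0,0,0} = 1
G(14) = mex{1,0,0} = 2
G(15) = mex{1,1,0} = 2
G(16) = mex{1,1,1} = 0
G(17) = mex{1,1,1} = 0
G(18) = mex{1,1,1} = 0
G(19) = mex{1,1,1} = 0
G(20) = mex{1,1,1} = 0
G(21) = mex{2,1,1} = 0
G(22) = mex{2,2,1} = 0
G(23) = mex{0,2,2} = 1
G(24) = mex{0,0,2} = 1
G(25) = mex{0,0,0} = 1
G(26) = mex{0,0,0} = 1
G_B(26) = 1.
Combined Grundy value = 0 ⊕ 1 = 1.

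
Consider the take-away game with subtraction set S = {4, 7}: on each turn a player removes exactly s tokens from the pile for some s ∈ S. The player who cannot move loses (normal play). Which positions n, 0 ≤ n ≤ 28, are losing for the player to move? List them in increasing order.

n :  0  1  2  3  4  5  6  7  8  9 10 11 12 13 14 15 16 17 18 19 20 21 22 23 24 25 26 27 28
G :  0  0  0  0  1  1  1  1  2  2  2  0  0  0  0  1  1  1  1  2  2  2  0  0  0  0  1  1  1
P-positions are exactly the n with G(n) = 0.

0, 1, 2, 3, 11, 12, 13, 14, 22, 23, 24, 25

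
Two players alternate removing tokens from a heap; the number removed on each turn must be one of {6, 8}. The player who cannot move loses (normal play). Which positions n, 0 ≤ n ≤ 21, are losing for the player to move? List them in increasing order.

n :  0  1  2  3  4  5  6  7  8  9 10 11 12 13 14 15 16 17 18 19 20 21
G :  0  0  0  0  0  0  1  1  1  1  1  1  2  2  0  0  0  0  0  0  1  1
P-positions are exactly the n with G(n) = 0.

0, 1, 2, 3, 4, 5, 14, 15, 16, 17, 18, 19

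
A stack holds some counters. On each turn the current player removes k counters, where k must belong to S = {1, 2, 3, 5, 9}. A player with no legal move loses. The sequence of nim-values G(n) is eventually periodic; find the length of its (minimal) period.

4

G(0) = 0
G(1) = mex{0} = 1
G(2) = mex{1,0} = 2
G(3) = mex{2,1,0} = 3
G(4) = mex{3,2,1} = 0
G(5) = mex{0,3,2,0} = 1
G(6) = mex{1,0,3,1} = 2
G(7) = mex{2,1,0,2} = 3
G(8) = mex{3,2,1,3} = 0
G(9) = mex{0,3,2,0,0} = 1
G(10) = mex{1,0,3,1,1} = 2
G(11) = mex{2,1,0,2,2} = 3
G(12) = mex{3,2,1,3,3} = 0
G(13) = mex{0,3,2,0,0} = 1
G(14) = mex{1,0,3,1,1} = 2
G(n+4) = G(n) holds for n = 0,…,8 (a full window of length max(S) = 9), so the sequence is purely periodic with period 4.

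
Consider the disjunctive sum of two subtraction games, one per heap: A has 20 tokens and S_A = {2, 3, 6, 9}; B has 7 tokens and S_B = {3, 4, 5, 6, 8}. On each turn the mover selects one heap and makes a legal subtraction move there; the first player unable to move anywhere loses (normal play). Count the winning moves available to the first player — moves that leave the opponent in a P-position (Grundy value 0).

Heap A, S = {2, 3, 6, 9}:
n :  0  1  2  3  4  5  6  7  8  9 10 11 12 13 14 15 16 17 18 19 20
G :  0  0  1  1  2  0  3  1  2  2  3  3  0  0  1  1  2  0  3  1  2
G_A(20) = 2.
Heap B, S = {3, 4, 5, 6, 8}:
G(0) = 0
G(1) = mex{} = 0
G(2) = mex{} = 0
G(3) = mex{0} = 1
G(4) = mex{0,0} = 1
G(5) = mex{0,0,0} = 1
G(6) = mex{1,0,0,0} = 2
G(7) = mex{1,1,0,0} = 2
G_B(7) = 2.
Combined Grundy value = 2 ⊕ 2 = 0.
A winning move leaves total XOR = 0, i.e. changes one component's Grundy value g to g ⊕ X where X is the current total.
Heap A: target g' = 2⊕0 = 2, but every legal move changes the Grundy value (mex property), so 0 moves.
Heap B: target g' = 2⊕0 = 2, but every legal move changes the Grundy value (mex property), so 0 moves.

0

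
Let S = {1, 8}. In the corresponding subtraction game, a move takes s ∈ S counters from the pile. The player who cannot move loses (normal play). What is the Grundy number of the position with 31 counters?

G(0) = 0
G(1) = mex{0} = 1
G(2) = mex{1} = 0
G(3) = mex{0} = 1
G(4) = mex{1} = 0
G(5) = mex{0} = 1
G(6) = mex{1} = 0
G(7) = mex{0} = 1
G(8) = mex{1,0} = 2
G(9) = mex{2,1} = 0
G(10) = mex{0,0} = 1
G(11) = mex{1,1} = 0
G(12) = mex{0,0} = 1
G(13) = mex{1,1} = 0
G(14) = mex{0,0} = 1
G(15) = mex{1,1} = 0
G(16) = mex{0,2} = 1
G(17) = mex{1,0} = 2
G(18) = mex{2,1} = 0
G(19) = mex{0,0} = 1
G(20) = mex{1,1} = 0
G(21) = mex{0,0} = 1
G(22) = mex{1,1} = 0
G(23) = mex{0,0} = 1
G(24) = mex{1,1} = 0
G(25) = mex{0,2} = 1
G(26) = mex{1,0} = 2
G(27) = mex{2,1} = 0
G(28) = mex{0,0} = 1
G(29) = mex{1,1} = 0
G(30) = mex{0,0} = 1
G(31) = mex{1,1} = 0

0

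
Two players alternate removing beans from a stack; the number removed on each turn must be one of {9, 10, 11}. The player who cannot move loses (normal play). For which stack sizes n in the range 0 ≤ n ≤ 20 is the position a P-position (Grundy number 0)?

0, 1, 2, 3, 4, 5, 6, 7, 8, 20

n :  0  1  2  3  4  5  6  7  8  9 10 11 12 13 14 15 16 17 18 19 20
G :  0  0  0  0  0  0  0  0  0  1  1  1  1  1  1  1  1  1  2  2  0
P-positions are exactly the n with G(n) = 0.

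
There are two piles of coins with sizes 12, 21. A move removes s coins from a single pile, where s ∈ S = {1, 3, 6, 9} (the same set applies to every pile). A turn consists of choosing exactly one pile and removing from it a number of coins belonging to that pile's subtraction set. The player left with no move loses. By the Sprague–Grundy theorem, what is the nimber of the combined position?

3

All piles use S = {1, 3, 6, 9}:
n :  0  1  2  3  4  5  6  7  8  9 10 11 12 13 14 15 16 17 18 19 20 21
G :  0  1  0  1  0  1  2  3  2  3  2  3  0  1  0  1  0  1  2  3  2  3
Pile A: G(12) = 0.
Pile B: G(21) = 3.
Combined Grundy value = 0 ⊕ 3 = 3.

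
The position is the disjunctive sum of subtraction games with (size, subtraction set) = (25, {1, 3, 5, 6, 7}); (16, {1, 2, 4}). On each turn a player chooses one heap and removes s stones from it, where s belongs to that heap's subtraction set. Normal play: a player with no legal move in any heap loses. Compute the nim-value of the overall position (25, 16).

Heap A, S = {1, 3, 5, 6, 7}:
n :  0  1  2  3  4  5  6  7  8  9 10 11 12 13 14 15 16 17 18 19 20 21 22 23 24 25
G :  0  1  0  1  0  1  2  3  2  3  2  3  0  1  0  1  0  1  2  3  2  3  2  3  0  1
G_A(25) = 1.
Heap B, S = {1, 2, 4}:
n :  0  1  2  3  4  5  6  7  8  9 10 11 12 13 14 15 16
G :  0  1  2  0  1  2  0  1  2  0  1  2  0  1  2  0  1
G_B(16) = 1.
Combined Grundy value = 1 ⊕ 1 = 0.

0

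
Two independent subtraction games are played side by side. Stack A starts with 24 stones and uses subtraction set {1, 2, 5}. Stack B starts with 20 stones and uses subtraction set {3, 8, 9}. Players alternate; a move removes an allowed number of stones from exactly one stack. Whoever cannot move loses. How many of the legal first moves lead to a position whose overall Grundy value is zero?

Stack A, S = {1, 2, 5}:
n :  0  1  2  3  4  5  6  7  8  9 10 11 12 13 14 15 16 17 18 19 20 21 22 23 24
G :  0  1  2  0  1  2  0  1  2  0  1  2  0  1  2  0  1  2  0  1  2  0  1  2  0
G_A(24) = 0.
Stack B, S = {3, 8, 9}:
n :  0  1  2  3  4  5  6  7  8  9 10 11 12 13 14 15 16 17 18 19 20
G :  0  0  0  1  1  1  0  0  2  1  1  3  0  0  2  1  1  0  0  0  1
G_B(20) = 1.
Combined Grundy value = 0 ⊕ 1 = 1.
A winning move leaves total XOR = 0, i.e. changes one component's Grundy value g to g ⊕ X where X is the current total.
Stack A: need g' = 0⊕1 = 1. Options: 24−1→G=2, 24−2→G=1, 24−5→G=1. Hits: 2.
Stack B: need g' = 1⊕1 = 0. Options: 20−3→G=0, 20−8→G=0, 20−9→G=3. Hits: 2.

4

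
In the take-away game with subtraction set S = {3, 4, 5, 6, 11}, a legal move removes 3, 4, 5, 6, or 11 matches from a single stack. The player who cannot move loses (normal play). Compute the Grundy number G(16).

2

n :  0  1  2  3  4  5  6  7  8  9 10 11 12 13 14 15 16
G :  0  0  0  1  1  1  2  2  2  0  0  3  1  1  4  2  2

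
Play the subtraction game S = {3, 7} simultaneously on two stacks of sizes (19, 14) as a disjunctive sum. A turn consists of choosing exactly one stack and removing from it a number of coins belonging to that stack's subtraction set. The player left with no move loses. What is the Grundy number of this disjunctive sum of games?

All stacks use S = {3, 7}:
n :  0  1  2  3  4  5  6  7  8  9 10 11 12 13 14 15 16 17 18 19
G :  0  0  0  1  1  1  0  2  2  1  0  0  0  1  1  1  0  2  2  1
Stack A: G(19) = 1.
Stack B: G(14) = 1.
Combined Grundy value = 1 ⊕ 1 = 0.

0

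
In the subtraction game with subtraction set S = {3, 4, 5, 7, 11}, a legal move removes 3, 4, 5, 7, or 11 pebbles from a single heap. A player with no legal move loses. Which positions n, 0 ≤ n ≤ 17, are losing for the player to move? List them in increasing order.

0, 1, 2, 10, 16

G(0) = 0
G(1) = mex{} = 0
G(2) = mex{} = 0
G(3) = mex{0} = 1
G(4) = mex{0,0} = 1
G(5) = mex{0,0,0} = 1
G(6) = mex{1,0,0} = 2
G(7) = mex{1,1,0,0} = 2
G(8) = mex{1,1,1,0} = 2
G(9) = mex{2,1,1,0} = 3
G(10) = mex{2,2,1,1} = 0
G(11) = mex{2,2,2,1,0} = 3
G(12) = mex{3,2,2,1,0} = 4
G(13) = mex{0,3,2,2,0} = 1
G(14) = mex{3,0,3,2,1} = 4
G(15) = mex{4,3,0,2,1} = 5
G(16) = mex{1,4,3,3,1} = 0
G(17) = mex{4,1,4,0,2} = 3
P-positions are exactly the n with G(n) = 0.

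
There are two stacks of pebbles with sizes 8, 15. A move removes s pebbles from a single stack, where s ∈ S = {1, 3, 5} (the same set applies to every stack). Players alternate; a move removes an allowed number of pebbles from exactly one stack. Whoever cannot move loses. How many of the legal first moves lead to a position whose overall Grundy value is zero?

All stacks use S = {1, 3, 5}:
n :  0  1  2  3  4  5  6  7  8  9 10 11 12 13 14 15
G :  0  1  0  1  0  1  0  1  0  1  0  1  0  1  0  1
Stack A: G(8) = 0.
Stack B: G(15) = 1.
Combined Grundy value = 0 ⊕ 1 = 1.
A winning move leaves total XOR = 0, i.e. changes one component's Grundy value g to g ⊕ X where X is the current total.
Stack A: need g' = 0⊕1 = 1. Options: 8−1→G=1, 8−3→G=1, 8−5→G=1. Hits: 3.
Stack B: need g' = 1⊕1 = 0. Options: 15−1→G=0, 15−3→G=0, 15−5→G=0. Hits: 3.

6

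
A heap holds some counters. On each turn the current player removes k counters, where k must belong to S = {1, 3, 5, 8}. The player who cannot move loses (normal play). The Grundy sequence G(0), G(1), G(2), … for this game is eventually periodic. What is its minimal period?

n :  0  1  2  3  4  5  6  7  8  9 10 11 12 13 14 15 16 17 18 19 20 21 22 23 24 25 26 27
G :  0  1  0  1  0  1  0  1  2  3  2  3  2  0  1  0  1  0  1  0  1  2  3  2  3  2  0  1
G(n+13) = G(n) holds for n = 0,…,7 (a full window of length max(S) = 8), so the sequence is purely periodic with period 13.

13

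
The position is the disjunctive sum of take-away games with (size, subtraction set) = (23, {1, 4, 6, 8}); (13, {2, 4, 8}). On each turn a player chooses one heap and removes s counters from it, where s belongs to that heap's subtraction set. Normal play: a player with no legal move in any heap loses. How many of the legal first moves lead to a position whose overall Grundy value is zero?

Heap A, S = {1, 4, 6, 8}:
G(0) = 0
G(1) = mex{0} = 1
G(2) = mex{1} = 0
G(3) = mex{0} = 1
G(4) = mex{1,0} = 2
G(5) = mex{2,1} = 0
G(6) = mex{0,0,0} = 1
G(7) = mex{1,1,1} = 0
G(8) = mex{0,2,0,0} = 1
G(9) = mex{1,0,1,1} = 2
G(10) = mex{2,1,2,0} = 3
G(11) = mex{3,0,0,1} = 2
G(12) = mex{2,1,1,2} = 0
G(13) = mex{0,2,0,0} = 1
G(14) = mex{1,3,1,1} = 0
G(15) = mex{0,2,2,0} = 1
G(16) = mex{1,0,3,1} = 2
G(17) = mex{2,1,2,2} = 0
G(18) = mex{0,0,0,3} = 1
G(19) = mex{1,1,1,2} = 0
G(20) = mex{0,2,0,0} = 1
G(21) = mex{1,0,1,1} = 2
G(22) = mex{2,1,2,0} = 3
G(23) = mex{3,0,0,1} = 2
G_A(23) = 2.
Heap B, S = {2, 4, 8}:
G(0) = 0
G(1) = mex{} = 0
G(2) = mex{0} = 1
G(3) = mex{0} = 1
G(4) = mex{1,0} = 2
G(5) = mex{1,0} = 2
G(6) = mex{2,1} = 0
G(7) = mex{2,1} = 0
G(8) = mex{0,2,0} = 1
G(9) = mex{0,2,0} = 1
G(10) = mex{1,0,1} = 2
G(11) = mex{1,0,1} = 2
G(12) = mex{2,1,2} = 0
G(13) = mex{2,1,2} = 0
G_B(13) = 0.
Combined Grundy value = 2 ⊕ 0 = 2.
A winning move leaves total XOR = 0, i.e. changes one component's Grundy value g to g ⊕ X where X is the current total.
Heap A: need g' = 2⊕2 = 0. Options: 23−1→G=3, 23−4→G=0, 23−6→G=0, 23−8→G=1. Hits: 2.
Heap B: need g' = 0⊕2 = 2. Options: 13−2→G=2, 13−4→G=1, 13−8→G=2. Hits: 2.

4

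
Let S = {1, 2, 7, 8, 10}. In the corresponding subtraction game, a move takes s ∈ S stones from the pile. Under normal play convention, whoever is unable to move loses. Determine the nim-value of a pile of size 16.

1

n :  0  1  2  3  4  5  6  7  8  9 10 11 12 13 14 15 16
G :  0  1  2  0  1  2  0  1  2  0  1  2  0  1  2  0  1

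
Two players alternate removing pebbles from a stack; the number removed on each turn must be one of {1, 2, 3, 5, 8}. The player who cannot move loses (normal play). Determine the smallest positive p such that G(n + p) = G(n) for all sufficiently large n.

10

G(0) = 0
G(1) = mex{0} = 1
G(2) = mex{1,0} = 2
G(3) = mex{2,1,0} = 3
G(4) = mex{3,2,1} = 0
G(5) = mex{0,3,2,0} = 1
G(6) = mex{1,0,3,1} = 2
G(7) = mex{2,1,0,2} = 3
G(8) = mex{3,2,1,3,0} = 4
G(9) = mex{4,3,2,0,1} = 5
G(10) = mex{5,4,3,1,2} = 0
G(11) = mex{0,5,4,2,3} = 1
G(12) = mex{1,0,5,3,0} = 2
G(13) = mex{2,1,0,4,1} = 3
G(14) = mex{3,2,1,5,2} = 0
G(15) = mex{0,3,2,0,3} = 1
G(16) = mex{1,0,3,1,4} = 2
G(17) = mex{2,1,0,2,5} = 3
G(18) = mex{3,2,1,3,0} = 4
G(19) = mex{4,3,2,0,1} = 5
G(20) = mex{5,4,3,1,2} = 0
G(21) = mex{0,5,4,2,3} = 1
G(n+10) = G(n) holds for n = 0,…,7 (a full window of length max(S) = 8), so the sequence is purely periodic with period 10.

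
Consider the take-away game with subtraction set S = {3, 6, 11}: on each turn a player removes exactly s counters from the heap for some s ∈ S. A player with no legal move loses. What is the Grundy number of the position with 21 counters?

1

G(0) = 0
G(1) = mex{} = 0
G(2) = mex{} = 0
G(3) = mex{0} = 1
G(4) = mex{0} = 1
G(5) = mex{0} = 1
G(6) = mex{1,0} = 2
G(7) = mex{1,0} = 2
G(8) = mex{1,0} = 2
G(9) = mex{2,1} = 0
G(10) = mex{2,1} = 0
G(11) = mex{2,1,0} = 3
G(12) = mex{0,2,0} = 1
G(13) = mex{0,2,0} = 1
G(14) = mex{3,2,1} = 0
G(15) = mex{1,0,1} = 2
G(16) = mex{1,0,1} = 2
G(17) = mex{0,3,2} = 1
G(18) = mex{2,1,2} = 0
G(19) = mex{2,1,2} = 0
G(20) = mex{1,0,0} = 2
G(21) = mex{0,2,0} = 1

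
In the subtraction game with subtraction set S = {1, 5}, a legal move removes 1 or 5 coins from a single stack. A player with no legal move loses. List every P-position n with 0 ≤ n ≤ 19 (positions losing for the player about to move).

0, 2, 4, 6, 8, 10, 12, 14, 16, 18

n :  0  1  2  3  4  5  6  7  8  9 10 11 12 13 14 15 16 17 18 19
G :  0  1  0  1  0  1  0  1  0  1  0  1  0  1  0  1  0  1  0  1
P-positions are exactly the n with G(n) = 0.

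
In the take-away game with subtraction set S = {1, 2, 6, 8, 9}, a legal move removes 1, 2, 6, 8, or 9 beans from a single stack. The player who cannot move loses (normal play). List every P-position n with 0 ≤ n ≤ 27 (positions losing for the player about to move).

n :  0  1  2  3  4  5  6  7  8  9 10 11 12 13 14 15 16 17 18 19 20 21 22 23 24 25 26 27
G :  0  1  2  0  1  2  3  0  1  2  0  1  2  3  0  1  2  0  1  2  3  0  1  2  0  1  2  3
P-positions are exactly the n with G(n) = 0.

0, 3, 7, 10, 14, 17, 21, 24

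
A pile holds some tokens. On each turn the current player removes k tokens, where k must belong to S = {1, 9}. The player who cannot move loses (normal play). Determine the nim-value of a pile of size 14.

n :  0  1  2  3  4  5  6  7  8  9 10 11 12 13 14
G :  0  1  0  1  0  1  0  1  0  1  0  1  0  1  0

0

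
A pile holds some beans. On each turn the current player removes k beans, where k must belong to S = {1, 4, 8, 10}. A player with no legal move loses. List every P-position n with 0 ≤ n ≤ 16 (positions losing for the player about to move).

0, 2, 5, 7, 14, 16

n :  0  1  2  3  4  5  6  7  8  9 10 11 12 13 14 15 16
G :  0  1  0  1  2  0  1  0  1  2  3  2  3  4  0  1  0
P-positions are exactly the n with G(n) = 0.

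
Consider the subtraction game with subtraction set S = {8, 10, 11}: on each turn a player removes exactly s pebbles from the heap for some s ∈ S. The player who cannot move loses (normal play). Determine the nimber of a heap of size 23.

0

G(0) = 0
G(1) = mex{} = 0
G(2) = mex{} = 0
G(3) = mex{} = 0
G(4) = mex{} = 0
G(5) = mex{} = 0
G(6) = mex{} = 0
G(7) = mex{} = 0
G(8) = mex{0} = 1
G(9) = mex{0} = 1
G(10) = mex{0,0} = 1
G(11) = mex{0,0,0} = 1
G(12) = mex{0,0,0} = 1
G(13) = mex{0,0,0} = 1
G(14) = mex{0,0,0} = 1
G(15) = mex{0,0,0} = 1
G(16) = mex{1,0,0} = 2
G(17) = mex{1,0,0} = 2
G(18) = mex{1,1,0} = 2
G(19) = mex{1,1,1} = 0
G(20) = mex{1,1,1} = 0
G(21) = mex{1,1,1} = 0
G(22) = mex{1,1,1} = 0
G(23) = mex{1,1,1} = 0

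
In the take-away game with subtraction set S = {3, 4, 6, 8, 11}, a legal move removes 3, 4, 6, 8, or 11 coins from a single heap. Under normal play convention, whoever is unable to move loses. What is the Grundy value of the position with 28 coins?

0

n :  0  1  2  3  4  5  6  7  8  9 10 11 12 13 14 15 16 17 18 19 20 21 22 23 24 25 26 27 28
G :  0  0  0  1  1  1  2  2  2  3  3  3  4  4  0  0  0  1  1  1  2  2  2  3  3  3  4  4  0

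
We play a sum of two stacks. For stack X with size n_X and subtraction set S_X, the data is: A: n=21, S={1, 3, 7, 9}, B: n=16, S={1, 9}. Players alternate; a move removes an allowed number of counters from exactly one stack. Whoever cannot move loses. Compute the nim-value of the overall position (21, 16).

1

Stack A, S = {1, 3, 7, 9}:
G(0) = 0
G(1) = mex{0} = 1
G(2) = mex{1} = 0
G(3) = mex{0,0} = 1
G(4) = mex{1,1} = 0
G(5) = mex{0,0} = 1
G(6) = mex{1,1} = 0
G(7) = mex{0,0,0} = 1
G(8) = mex{1,1,1} = 0
G(9) = mex{0,0,0,0} = 1
G(10) = mex{1,1,1,1} = 0
G(11) = mex{0,0,0,0} = 1
G(12) = mex{1,1,1,1} = 0
G(13) = mex{0,0,0,0} = 1
G(14) = mex{1,1,1,1} = 0
G(15) = mex{0,0,0,0} = 1
G(16) = mex{1,1,1,1} = 0
G(17) = mex{0,0,0,0} = 1
G(18) = mex{1,1,1,1} = 0
G(19) = mex{0,0,0,0} = 1
G(20) = mex{1,1,1,1} = 0
G(21) = mex{0,0,0,0} = 1
G_A(21) = 1.
Stack B, S = {1, 9}:
n :  0  1  2  3  4  5  6  7  8  9 10 11 12 13 14 15 16
G :  0  1  0  1  0  1  0  1  0  1  0  1  0  1  0  1  0
G_B(16) = 0.
Combined Grundy value = 1 ⊕ 0 = 1.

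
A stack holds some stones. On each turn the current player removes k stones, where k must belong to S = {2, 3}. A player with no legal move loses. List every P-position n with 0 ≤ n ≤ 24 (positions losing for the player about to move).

0, 1, 5, 6, 10, 11, 15, 16, 20, 21

G(0) = 0
G(1) = mex{} = 0
G(2) = mex{0} = 1
G(3) = mex{0,0} = 1
G(4) = mex{1,0} = 2
G(5) = mex{1,1} = 0
G(6) = mex{2,1} = 0
G(7) = mex{0,2} = 1
G(8) = mex{0,0} = 1
G(9) = mex{1,0} = 2
G(10) = mex{1,1} = 0
G(11) = mex{2,1} = 0
G(12) = mex{0,2} = 1
G(13) = mex{0,0} = 1
G(14) = mex{1,0} = 2
G(15) = mex{1,1} = 0
G(16) = mex{2,1} = 0
G(17) = mex{0,2} = 1
G(18) = mex{0,0} = 1
G(19) = mex{1,0} = 2
G(20) = mex{1,1} = 0
G(21) = mex{2,1} = 0
G(22) = mex{0,2} = 1
G(23) = mex{0,0} = 1
G(24) = mex{1,0} = 2
P-positions are exactly the n with G(n) = 0.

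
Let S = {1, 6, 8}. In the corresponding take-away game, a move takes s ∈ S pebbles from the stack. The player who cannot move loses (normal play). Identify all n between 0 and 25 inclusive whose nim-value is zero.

0, 2, 4, 7, 9, 11, 14, 16, 18, 21, 23, 25

n :  0  1  2  3  4  5  6  7  8  9 10 11 12 13 14 15 16 17 18 19 20 21 22 23 24 25
G :  0  1  0  1  0  1  2  0  1  0  1  0  1  2  0  1  0  1  0  1  2  0  1  0  1  0
P-positions are exactly the n with G(n) = 0.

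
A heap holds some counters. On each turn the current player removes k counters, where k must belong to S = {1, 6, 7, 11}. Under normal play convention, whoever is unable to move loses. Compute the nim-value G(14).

n :  0  1  2  3  4  5  6  7  8  9 10 11 12 13 14
G :  0  1  0  1  0  1  2  3  2  3  2  3  0  1  0

0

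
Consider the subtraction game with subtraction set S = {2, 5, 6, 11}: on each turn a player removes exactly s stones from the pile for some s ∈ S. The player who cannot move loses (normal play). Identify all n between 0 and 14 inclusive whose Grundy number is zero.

G(0) = 0
G(1) = mex{} = 0
G(2) = mex{0} = 1
G(3) = mex{0} = 1
G(4) = mex{1} = 0
G(5) = mex{1,0} = 2
G(6) = mex{0,0,0} = 1
G(7) = mex{2,1,0} = 3
G(8) = mex{1,1,1} = 0
G(9) = mex{3,0,1} = 2
G(10) = mex{0,2,0} = 1
G(11) = mex{2,1,2,0} = 3
G(12) = mex{1,3,1,0} = 2
G(13) = mex{3,0,3,1} = 2
G(14) = mex{2,2,0,1} = 3
P-positions are exactly the n with G(n) = 0.

0, 1, 4, 8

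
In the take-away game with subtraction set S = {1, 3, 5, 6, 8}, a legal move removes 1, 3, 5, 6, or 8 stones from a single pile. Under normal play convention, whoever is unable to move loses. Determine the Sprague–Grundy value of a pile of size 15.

0

G(0) = 0
G(1) = mex{0} = 1
G(2) = mex{1} = 0
G(3) = mex{0,0} = 1
G(4) = mex{1,1} = 0
G(5) = mex{0,0,0} = 1
G(6) = mex{1,1,1,0} = 2
G(7) = mex{2,0,0,1} = 3
G(8) = mex{3,1,1,0,0} = 2
G(9) = mex{2,2,0,1,1} = 3
G(10) = mex{3,3,1,0,0} = 2
G(11) = mex{2,2,2,1,1} = 0
G(12) = mex{0,3,3,2,0} = 1
G(13) = mex{1,2,2,3,1} = 0
G(14) = mex{0,0,3,2,2} = 1
G(15) = mex{1,1,2,3,3} = 0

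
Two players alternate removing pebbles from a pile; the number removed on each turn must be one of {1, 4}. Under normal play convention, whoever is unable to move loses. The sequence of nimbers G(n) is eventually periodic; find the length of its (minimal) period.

5

G(0) = 0
G(1) = mex{0} = 1
G(2) = mex{1} = 0
G(3) = mex{0} = 1
G(4) = mex{1,0} = 2
G(5) = mex{2,1} = 0
G(6) = mex{0,0} = 1
G(7) = mex{1,1} = 0
G(8) = mex{0,2} = 1
G(9) = mex{1,0} = 2
G(10) = mex{2,1} = 0
G(11) = mex{0,0} = 1
G(12) = mex{1,1} = 0
G(13) = mex{0,2} = 1
G(14) = mex{1,0} = 2
G(n+5) = G(n) holds for n = 0,…,3 (a full window of length max(S) = 4), so the sequence is purely periodic with period 5.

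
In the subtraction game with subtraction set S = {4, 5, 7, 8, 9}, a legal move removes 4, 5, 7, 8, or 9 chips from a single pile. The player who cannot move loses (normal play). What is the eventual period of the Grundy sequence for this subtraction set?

13

n :  0  1  2  3  4  5  6  7  8  9 10 11 12 13 14 15 16 17 18 19 20 21 22 23 24 25 26 27
G :  0  0  0  0  1  1  1  1  2  2  2  2  3  0  0  0  0  1  1  1  1  2  2  2  2  3  0  0
G(n+13) = G(n) holds for n = 0,…,8 (a full window of length max(S) = 9), so the sequence is purely periodic with period 13.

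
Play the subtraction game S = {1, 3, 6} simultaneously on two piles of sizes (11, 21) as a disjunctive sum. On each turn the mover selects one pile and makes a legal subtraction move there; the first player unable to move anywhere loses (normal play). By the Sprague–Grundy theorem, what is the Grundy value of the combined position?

1

All piles use S = {1, 3, 6}:
G(0) = 0
G(1) = mex{0} = 1
G(2) = mex{1} = 0
G(3) = mex{0,0} = 1
G(4) = mex{1,1} = 0
G(5) = mex{0,0} = 1
G(6) = mex{1,1,0} = 2
G(7) = mex{2,0,1} = 3
G(8) = mex{3,1,0} = 2
G(9) = mex{2,2,1} = 0
G(10) = mex{0,3,0} = 1
G(11) = mex{1,2,1} = 0
G(12) = mex{0,0,2} = 1
G(13) = mex{1,1,3} = 0
G(14) = mex{0,0,2} = 1
G(15) = mex{1,1,0} = 2
G(16) = mex{2,0,1} = 3
G(17) = mex{3,1,0} = 2
G(18) = mex{2,2,1} = 0
G(19) = mex{0,3,0} = 1
G(20) = mex{1,2,1} = 0
G(21) = mex{0,0,2} = 1
Pile A: G(11) = 0.
Pile B: G(21) = 1.
Combined Grundy value = 0 ⊕ 1 = 1.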